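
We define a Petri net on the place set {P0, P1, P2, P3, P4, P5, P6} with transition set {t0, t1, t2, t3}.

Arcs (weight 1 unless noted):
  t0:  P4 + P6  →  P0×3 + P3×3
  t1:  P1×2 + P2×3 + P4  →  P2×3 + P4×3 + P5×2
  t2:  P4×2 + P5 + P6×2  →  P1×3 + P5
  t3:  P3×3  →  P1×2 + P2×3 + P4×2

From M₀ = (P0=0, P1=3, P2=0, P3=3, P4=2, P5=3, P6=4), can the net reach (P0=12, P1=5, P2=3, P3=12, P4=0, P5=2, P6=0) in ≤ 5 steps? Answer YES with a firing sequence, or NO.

NO — not reachable within 5 firings

depth 0: 1 marking
depth 1: 4 markings reached so far
depth 2: 8 markings reached so far
depth 3: 15 markings reached so far
depth 4: 25 markings reached so far
depth 5: 38 markings reached so far
target is not among the 38 markings reachable within 5 steps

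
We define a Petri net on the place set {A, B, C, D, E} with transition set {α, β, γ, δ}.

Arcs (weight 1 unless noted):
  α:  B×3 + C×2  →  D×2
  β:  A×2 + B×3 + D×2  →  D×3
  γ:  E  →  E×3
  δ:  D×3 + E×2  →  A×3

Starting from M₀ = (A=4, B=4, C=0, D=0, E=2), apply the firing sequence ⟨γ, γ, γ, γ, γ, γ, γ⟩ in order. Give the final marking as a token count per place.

(A=4, B=4, C=0, D=0, E=16)

step 1: fire γ:  (A=4, B=4, C=0, D=0, E=2) → (A=4, B=4, C=0, D=0, E=4)
step 2: fire γ:  (A=4, B=4, C=0, D=0, E=4) → (A=4, B=4, C=0, D=0, E=6)
step 3: fire γ:  (A=4, B=4, C=0, D=0, E=6) → (A=4, B=4, C=0, D=0, E=8)
step 4: fire γ:  (A=4, B=4, C=0, D=0, E=8) → (A=4, B=4, C=0, D=0, E=10)
step 5: fire γ:  (A=4, B=4, C=0, D=0, E=10) → (A=4, B=4, C=0, D=0, E=12)
step 6: fire γ:  (A=4, B=4, C=0, D=0, E=12) → (A=4, B=4, C=0, D=0, E=14)
step 7: fire γ:  (A=4, B=4, C=0, D=0, E=14) → (A=4, B=4, C=0, D=0, E=16)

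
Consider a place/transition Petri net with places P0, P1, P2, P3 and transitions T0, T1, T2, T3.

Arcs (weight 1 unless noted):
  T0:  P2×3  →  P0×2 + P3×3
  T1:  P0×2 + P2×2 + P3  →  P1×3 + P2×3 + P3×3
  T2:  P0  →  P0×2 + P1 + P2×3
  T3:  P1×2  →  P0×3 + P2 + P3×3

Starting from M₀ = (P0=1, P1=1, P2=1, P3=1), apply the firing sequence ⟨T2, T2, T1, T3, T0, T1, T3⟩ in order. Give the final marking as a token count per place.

step 1: fire T2:  (P0=1, P1=1, P2=1, P3=1) → (P0=2, P1=2, P2=4, P3=1)
step 2: fire T2:  (P0=2, P1=2, P2=4, P3=1) → (P0=3, P1=3, P2=7, P3=1)
step 3: fire T1:  (P0=3, P1=3, P2=7, P3=1) → (P0=1, P1=6, P2=8, P3=3)
step 4: fire T3:  (P0=1, P1=6, P2=8, P3=3) → (P0=4, P1=4, P2=9, P3=6)
step 5: fire T0:  (P0=4, P1=4, P2=9, P3=6) → (P0=6, P1=4, P2=6, P3=9)
step 6: fire T1:  (P0=6, P1=4, P2=6, P3=9) → (P0=4, P1=7, P2=7, P3=11)
step 7: fire T3:  (P0=4, P1=7, P2=7, P3=11) → (P0=7, P1=5, P2=8, P3=14)

(P0=7, P1=5, P2=8, P3=14)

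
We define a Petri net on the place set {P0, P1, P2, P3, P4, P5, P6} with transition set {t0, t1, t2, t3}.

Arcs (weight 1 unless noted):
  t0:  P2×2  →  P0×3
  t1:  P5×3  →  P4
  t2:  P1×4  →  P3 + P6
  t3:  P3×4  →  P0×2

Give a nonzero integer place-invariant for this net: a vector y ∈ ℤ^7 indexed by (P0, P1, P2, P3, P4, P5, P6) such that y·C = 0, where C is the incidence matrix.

y = (P0:8, P1:1, P2:12, P3:4, P4:0, P5:0, P6:0)

Incidence matrix C (rows=places, cols=transitions):
       t0   t1   t2   t3
   P0   3    0    0    2
   P1   0    0   -4    0
   P2  -2    0    0    0
   P3   0    0    1   -4
   P4   0    1    0    0
   P5   0   -3    0    0
   P6   0    0    1    0

Candidate y = [8, 1, 12, 4, 0, 0, 0]; check y·C column-wise:
  col t0: 8·3 + 1·0 + 12·-2 + 4·0 = 0
  col t1: 8·0 + 1·0 + 12·0 + 4·0 + 0·1 + 0·-3 = 0
  col t2: 8·0 + 1·-4 + 12·0 + 4·1 + 0·1 = 0
  col t3: 8·2 + 1·0 + 12·0 + 4·-4 = 0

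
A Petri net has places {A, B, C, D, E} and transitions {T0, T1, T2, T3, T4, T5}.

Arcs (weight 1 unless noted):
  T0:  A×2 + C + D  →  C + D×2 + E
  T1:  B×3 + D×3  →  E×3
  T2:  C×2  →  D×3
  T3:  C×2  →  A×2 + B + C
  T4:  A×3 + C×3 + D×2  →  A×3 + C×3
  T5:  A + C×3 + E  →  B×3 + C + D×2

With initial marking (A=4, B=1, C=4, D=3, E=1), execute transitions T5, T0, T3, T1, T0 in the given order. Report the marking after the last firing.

(A=1, B=2, C=1, D=4, E=5)

step 1: fire T5:  (A=4, B=1, C=4, D=3, E=1) → (A=3, B=4, C=2, D=5, E=0)
step 2: fire T0:  (A=3, B=4, C=2, D=5, E=0) → (A=1, B=4, C=2, D=6, E=1)
step 3: fire T3:  (A=1, B=4, C=2, D=6, E=1) → (A=3, B=5, C=1, D=6, E=1)
step 4: fire T1:  (A=3, B=5, C=1, D=6, E=1) → (A=3, B=2, C=1, D=3, E=4)
step 5: fire T0:  (A=3, B=2, C=1, D=3, E=4) → (A=1, B=2, C=1, D=4, E=5)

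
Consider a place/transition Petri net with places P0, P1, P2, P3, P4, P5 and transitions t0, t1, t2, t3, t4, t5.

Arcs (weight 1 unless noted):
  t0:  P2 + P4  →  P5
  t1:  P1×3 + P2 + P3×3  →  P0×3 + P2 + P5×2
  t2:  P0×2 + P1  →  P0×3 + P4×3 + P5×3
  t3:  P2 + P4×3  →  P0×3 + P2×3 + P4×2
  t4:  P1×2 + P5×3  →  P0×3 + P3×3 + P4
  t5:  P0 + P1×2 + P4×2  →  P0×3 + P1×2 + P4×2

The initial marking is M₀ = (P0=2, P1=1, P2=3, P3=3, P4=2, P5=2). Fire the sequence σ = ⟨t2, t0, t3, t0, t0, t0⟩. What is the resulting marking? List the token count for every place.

step 1: fire t2:  (P0=2, P1=1, P2=3, P3=3, P4=2, P5=2) → (P0=3, P1=0, P2=3, P3=3, P4=5, P5=5)
step 2: fire t0:  (P0=3, P1=0, P2=3, P3=3, P4=5, P5=5) → (P0=3, P1=0, P2=2, P3=3, P4=4, P5=6)
step 3: fire t3:  (P0=3, P1=0, P2=2, P3=3, P4=4, P5=6) → (P0=6, P1=0, P2=4, P3=3, P4=3, P5=6)
step 4: fire t0:  (P0=6, P1=0, P2=4, P3=3, P4=3, P5=6) → (P0=6, P1=0, P2=3, P3=3, P4=2, P5=7)
step 5: fire t0:  (P0=6, P1=0, P2=3, P3=3, P4=2, P5=7) → (P0=6, P1=0, P2=2, P3=3, P4=1, P5=8)
step 6: fire t0:  (P0=6, P1=0, P2=2, P3=3, P4=1, P5=8) → (P0=6, P1=0, P2=1, P3=3, P4=0, P5=9)

(P0=6, P1=0, P2=1, P3=3, P4=0, P5=9)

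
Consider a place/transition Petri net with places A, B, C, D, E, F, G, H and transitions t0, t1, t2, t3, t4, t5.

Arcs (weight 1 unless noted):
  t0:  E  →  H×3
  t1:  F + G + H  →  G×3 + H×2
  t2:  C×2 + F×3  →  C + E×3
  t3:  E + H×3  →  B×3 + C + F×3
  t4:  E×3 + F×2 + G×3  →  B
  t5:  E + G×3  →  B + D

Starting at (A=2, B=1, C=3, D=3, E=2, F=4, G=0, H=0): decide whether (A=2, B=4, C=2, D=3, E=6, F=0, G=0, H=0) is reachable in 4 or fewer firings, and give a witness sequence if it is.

depth 0: 1 marking
depth 1: 3 markings reached so far
depth 2: 6 markings reached so far
depth 3: 8 markings reached so far
depth 4: 11 markings reached so far
target is not among the 11 markings reachable within 4 steps

NO — not reachable within 4 firings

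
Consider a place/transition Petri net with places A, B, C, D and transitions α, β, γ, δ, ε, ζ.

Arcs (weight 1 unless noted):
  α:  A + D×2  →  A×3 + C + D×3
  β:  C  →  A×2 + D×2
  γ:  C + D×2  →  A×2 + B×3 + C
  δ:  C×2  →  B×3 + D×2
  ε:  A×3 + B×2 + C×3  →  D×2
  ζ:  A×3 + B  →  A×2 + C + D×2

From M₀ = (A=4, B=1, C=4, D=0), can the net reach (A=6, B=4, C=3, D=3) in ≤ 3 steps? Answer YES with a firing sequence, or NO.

step 1: fire δ:  (A=4, B=1, C=4, D=0) → (A=4, B=4, C=2, D=2)
step 2: fire α:  (A=4, B=4, C=2, D=2) → (A=6, B=4, C=3, D=3)

YES — reachable via ⟨δ, α⟩ (2 firings)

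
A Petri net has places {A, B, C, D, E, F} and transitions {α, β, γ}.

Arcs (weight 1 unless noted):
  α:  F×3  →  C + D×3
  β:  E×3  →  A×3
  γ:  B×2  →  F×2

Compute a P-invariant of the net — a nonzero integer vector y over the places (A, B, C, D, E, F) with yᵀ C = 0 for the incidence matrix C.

Incidence matrix C (rows=places, cols=transitions):
        α    β    γ
    A   0    3    0
    B   0    0   -2
    C   1    0    0
    D   3    0    0
    E   0   -3    0
    F  -3    0    2

Candidate y = [0, 0, 3, -1, 0, 0]; check y·C column-wise:
  col α: 3·1 + -1·3 + 0·-3 = 0
  col β: 0·3 + 3·0 + -1·0 + 0·-3 = 0
  col γ: 0·-2 + 3·0 + -1·0 + 0·2 = 0

y = (A:0, B:0, C:3, D:-1, E:0, F:0)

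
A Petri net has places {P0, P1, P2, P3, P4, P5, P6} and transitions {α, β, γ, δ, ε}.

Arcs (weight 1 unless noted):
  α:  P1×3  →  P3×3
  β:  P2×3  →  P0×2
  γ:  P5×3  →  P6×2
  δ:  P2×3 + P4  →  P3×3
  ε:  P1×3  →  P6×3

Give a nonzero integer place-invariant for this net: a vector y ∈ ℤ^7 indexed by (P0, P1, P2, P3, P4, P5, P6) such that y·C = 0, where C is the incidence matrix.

y = (P0:3, P1:0, P2:2, P3:0, P4:-6, P5:0, P6:0)

Incidence matrix C (rows=places, cols=transitions):
        α    β    γ    δ    ε
   P0   0    2    0    0    0
   P1  -3    0    0    0   -3
   P2   0   -3    0   -3    0
   P3   3    0    0    3    0
   P4   0    0    0   -1    0
   P5   0    0   -3    0    0
   P6   0    0    2    0    3

Candidate y = [3, 0, 2, 0, -6, 0, 0]; check y·C column-wise:
  col α: 3·0 + 0·-3 + 2·0 + 0·3 + -6·0 = 0
  col β: 3·2 + 2·-3 + -6·0 = 0
  col γ: 3·0 + 2·0 + -6·0 + 0·-3 + 0·2 = 0
  col δ: 3·0 + 2·-3 + 0·3 + -6·-1 = 0
  col ε: 3·0 + 0·-3 + 2·0 + -6·0 + 0·3 = 0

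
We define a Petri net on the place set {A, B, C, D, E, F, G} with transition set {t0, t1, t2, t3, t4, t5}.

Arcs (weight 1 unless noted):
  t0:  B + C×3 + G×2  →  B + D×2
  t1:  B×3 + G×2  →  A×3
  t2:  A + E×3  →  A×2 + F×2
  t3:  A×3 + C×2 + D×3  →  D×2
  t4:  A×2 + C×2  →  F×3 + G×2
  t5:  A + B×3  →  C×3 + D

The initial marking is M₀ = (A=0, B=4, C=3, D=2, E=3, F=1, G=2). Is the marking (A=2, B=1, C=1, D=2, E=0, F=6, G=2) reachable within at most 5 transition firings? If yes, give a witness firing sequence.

YES — reachable via ⟨t1, t2, t4⟩ (3 firings)

step 1: fire t1:  (A=0, B=4, C=3, D=2, E=3, F=1, G=2) → (A=3, B=1, C=3, D=2, E=3, F=1, G=0)
step 2: fire t2:  (A=3, B=1, C=3, D=2, E=3, F=1, G=0) → (A=4, B=1, C=3, D=2, E=0, F=3, G=0)
step 3: fire t4:  (A=4, B=1, C=3, D=2, E=0, F=3, G=0) → (A=2, B=1, C=1, D=2, E=0, F=6, G=2)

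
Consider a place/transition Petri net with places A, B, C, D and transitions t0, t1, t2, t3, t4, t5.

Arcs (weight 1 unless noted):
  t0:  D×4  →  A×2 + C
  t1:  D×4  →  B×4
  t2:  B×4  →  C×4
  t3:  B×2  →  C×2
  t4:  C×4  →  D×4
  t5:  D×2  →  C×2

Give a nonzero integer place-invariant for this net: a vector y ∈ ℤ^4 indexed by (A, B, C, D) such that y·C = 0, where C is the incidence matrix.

y = (A:3, B:2, C:2, D:2)

Incidence matrix C (rows=places, cols=transitions):
       t0   t1   t2   t3   t4   t5
    A   2    0    0    0    0    0
    B   0    4   -4   -2    0    0
    C   1    0    4    2   -4    2
    D  -4   -4    0    0    4   -2

Candidate y = [3, 2, 2, 2]; check y·C column-wise:
  col t0: 3·2 + 2·0 + 2·1 + 2·-4 = 0
  col t1: 3·0 + 2·4 + 2·0 + 2·-4 = 0
  col t2: 3·0 + 2·-4 + 2·4 + 2·0 = 0
  col t3: 3·0 + 2·-2 + 2·2 + 2·0 = 0
  col t4: 3·0 + 2·0 + 2·-4 + 2·4 = 0
  col t5: 3·0 + 2·0 + 2·2 + 2·-2 = 0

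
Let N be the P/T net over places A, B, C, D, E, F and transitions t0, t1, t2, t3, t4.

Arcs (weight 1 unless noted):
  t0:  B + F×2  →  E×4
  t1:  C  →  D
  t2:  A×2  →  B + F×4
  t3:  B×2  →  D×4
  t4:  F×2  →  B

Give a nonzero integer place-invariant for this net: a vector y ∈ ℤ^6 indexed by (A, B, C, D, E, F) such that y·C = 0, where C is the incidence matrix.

y = (A:3, B:2, C:1, D:1, E:1, F:1)

Incidence matrix C (rows=places, cols=transitions):
       t0   t1   t2   t3   t4
    A   0    0   -2    0    0
    B  -1    0    1   -2    1
    C   0   -1    0    0    0
    D   0    1    0    4    0
    E   4    0    0    0    0
    F  -2    0    4    0   -2

Candidate y = [3, 2, 1, 1, 1, 1]; check y·C column-wise:
  col t0: 3·0 + 2·-1 + 1·0 + 1·0 + 1·4 + 1·-2 = 0
  col t1: 3·0 + 2·0 + 1·-1 + 1·1 + 1·0 + 1·0 = 0
  col t2: 3·-2 + 2·1 + 1·0 + 1·0 + 1·0 + 1·4 = 0
  col t3: 3·0 + 2·-2 + 1·0 + 1·4 + 1·0 + 1·0 = 0
  col t4: 3·0 + 2·1 + 1·0 + 1·0 + 1·0 + 1·-2 = 0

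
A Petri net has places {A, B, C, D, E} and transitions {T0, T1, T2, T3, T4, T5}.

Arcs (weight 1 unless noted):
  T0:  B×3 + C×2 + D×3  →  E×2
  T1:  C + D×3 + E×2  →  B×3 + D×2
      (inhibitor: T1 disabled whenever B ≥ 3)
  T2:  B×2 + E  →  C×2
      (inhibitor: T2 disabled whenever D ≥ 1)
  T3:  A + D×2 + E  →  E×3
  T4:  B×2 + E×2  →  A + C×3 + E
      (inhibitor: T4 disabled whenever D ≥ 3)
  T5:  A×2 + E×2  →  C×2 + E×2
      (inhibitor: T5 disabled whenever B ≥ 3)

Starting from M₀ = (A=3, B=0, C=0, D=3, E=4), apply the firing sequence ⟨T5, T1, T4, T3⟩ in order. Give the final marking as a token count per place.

step 1: fire T5:  (A=3, B=0, C=0, D=3, E=4) → (A=1, B=0, C=2, D=3, E=4)
step 2: fire T1:  (A=1, B=0, C=2, D=3, E=4) → (A=1, B=3, C=1, D=2, E=2)
step 3: fire T4:  (A=1, B=3, C=1, D=2, E=2) → (A=2, B=1, C=4, D=2, E=1)
step 4: fire T3:  (A=2, B=1, C=4, D=2, E=1) → (A=1, B=1, C=4, D=0, E=3)

(A=1, B=1, C=4, D=0, E=3)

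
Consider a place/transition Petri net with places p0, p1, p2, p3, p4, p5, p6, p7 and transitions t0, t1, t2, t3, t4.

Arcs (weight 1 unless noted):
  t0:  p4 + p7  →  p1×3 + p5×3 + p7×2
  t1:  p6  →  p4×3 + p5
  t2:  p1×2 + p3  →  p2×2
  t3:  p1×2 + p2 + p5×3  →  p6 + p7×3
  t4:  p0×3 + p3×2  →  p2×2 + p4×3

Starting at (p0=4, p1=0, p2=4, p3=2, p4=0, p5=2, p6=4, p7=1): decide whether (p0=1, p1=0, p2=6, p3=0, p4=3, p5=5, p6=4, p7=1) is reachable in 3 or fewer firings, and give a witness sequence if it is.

depth 0: 1 marking
depth 1: 3 markings reached so far
depth 2: 7 markings reached so far
depth 3: 16 markings reached so far
target is not among the 16 markings reachable within 3 steps

NO — not reachable within 3 firings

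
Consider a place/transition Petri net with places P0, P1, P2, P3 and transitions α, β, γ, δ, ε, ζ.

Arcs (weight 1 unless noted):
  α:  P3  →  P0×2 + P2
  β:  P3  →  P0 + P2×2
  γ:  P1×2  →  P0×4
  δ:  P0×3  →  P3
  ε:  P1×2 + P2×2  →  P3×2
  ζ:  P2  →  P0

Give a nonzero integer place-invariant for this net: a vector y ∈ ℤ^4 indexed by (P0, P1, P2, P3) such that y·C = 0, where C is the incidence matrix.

Incidence matrix C (rows=places, cols=transitions):
        α    β    γ    δ    ε    ζ
   P0   2    1    4   -3    0    1
   P1   0    0   -2    0   -2    0
   P2   1    2    0    0   -2   -1
   P3  -1   -1    0    1    2    0

Candidate y = [1, 2, 1, 3]; check y·C column-wise:
  col α: 1·2 + 2·0 + 1·1 + 3·-1 = 0
  col β: 1·1 + 2·0 + 1·2 + 3·-1 = 0
  col γ: 1·4 + 2·-2 + 1·0 + 3·0 = 0
  col δ: 1·-3 + 2·0 + 1·0 + 3·1 = 0
  col ε: 1·0 + 2·-2 + 1·-2 + 3·2 = 0
  col ζ: 1·1 + 2·0 + 1·-1 + 3·0 = 0

y = (P0:1, P1:2, P2:1, P3:3)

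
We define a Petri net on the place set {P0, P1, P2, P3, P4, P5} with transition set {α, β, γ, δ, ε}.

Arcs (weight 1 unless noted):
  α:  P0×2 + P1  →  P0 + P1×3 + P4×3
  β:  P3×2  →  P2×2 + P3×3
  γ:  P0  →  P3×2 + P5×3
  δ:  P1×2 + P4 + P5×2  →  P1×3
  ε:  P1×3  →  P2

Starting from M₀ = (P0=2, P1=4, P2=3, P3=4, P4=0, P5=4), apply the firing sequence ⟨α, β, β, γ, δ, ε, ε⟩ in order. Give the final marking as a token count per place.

(P0=0, P1=1, P2=9, P3=8, P4=2, P5=5)

step 1: fire α:  (P0=2, P1=4, P2=3, P3=4, P4=0, P5=4) → (P0=1, P1=6, P2=3, P3=4, P4=3, P5=4)
step 2: fire β:  (P0=1, P1=6, P2=3, P3=4, P4=3, P5=4) → (P0=1, P1=6, P2=5, P3=5, P4=3, P5=4)
step 3: fire β:  (P0=1, P1=6, P2=5, P3=5, P4=3, P5=4) → (P0=1, P1=6, P2=7, P3=6, P4=3, P5=4)
step 4: fire γ:  (P0=1, P1=6, P2=7, P3=6, P4=3, P5=4) → (P0=0, P1=6, P2=7, P3=8, P4=3, P5=7)
step 5: fire δ:  (P0=0, P1=6, P2=7, P3=8, P4=3, P5=7) → (P0=0, P1=7, P2=7, P3=8, P4=2, P5=5)
step 6: fire ε:  (P0=0, P1=7, P2=7, P3=8, P4=2, P5=5) → (P0=0, P1=4, P2=8, P3=8, P4=2, P5=5)
step 7: fire ε:  (P0=0, P1=4, P2=8, P3=8, P4=2, P5=5) → (P0=0, P1=1, P2=9, P3=8, P4=2, P5=5)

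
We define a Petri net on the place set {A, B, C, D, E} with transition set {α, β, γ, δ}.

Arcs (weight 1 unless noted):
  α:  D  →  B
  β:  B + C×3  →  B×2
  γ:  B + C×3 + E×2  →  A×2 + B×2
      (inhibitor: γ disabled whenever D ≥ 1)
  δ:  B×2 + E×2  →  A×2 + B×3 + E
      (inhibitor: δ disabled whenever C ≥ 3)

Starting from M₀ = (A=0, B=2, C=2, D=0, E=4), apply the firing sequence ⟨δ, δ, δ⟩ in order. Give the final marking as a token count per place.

step 1: fire δ:  (A=0, B=2, C=2, D=0, E=4) → (A=2, B=3, C=2, D=0, E=3)
step 2: fire δ:  (A=2, B=3, C=2, D=0, E=3) → (A=4, B=4, C=2, D=0, E=2)
step 3: fire δ:  (A=4, B=4, C=2, D=0, E=2) → (A=6, B=5, C=2, D=0, E=1)

(A=6, B=5, C=2, D=0, E=1)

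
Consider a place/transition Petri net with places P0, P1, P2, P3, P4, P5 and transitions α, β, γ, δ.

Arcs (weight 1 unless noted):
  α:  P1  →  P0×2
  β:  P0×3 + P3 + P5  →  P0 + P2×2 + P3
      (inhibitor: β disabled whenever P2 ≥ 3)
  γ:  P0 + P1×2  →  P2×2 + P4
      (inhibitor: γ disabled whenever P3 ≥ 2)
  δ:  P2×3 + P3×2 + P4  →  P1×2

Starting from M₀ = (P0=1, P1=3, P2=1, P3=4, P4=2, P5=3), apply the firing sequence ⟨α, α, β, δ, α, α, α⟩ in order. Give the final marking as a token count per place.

step 1: fire α:  (P0=1, P1=3, P2=1, P3=4, P4=2, P5=3) → (P0=3, P1=2, P2=1, P3=4, P4=2, P5=3)
step 2: fire α:  (P0=3, P1=2, P2=1, P3=4, P4=2, P5=3) → (P0=5, P1=1, P2=1, P3=4, P4=2, P5=3)
step 3: fire β:  (P0=5, P1=1, P2=1, P3=4, P4=2, P5=3) → (P0=3, P1=1, P2=3, P3=4, P4=2, P5=2)
step 4: fire δ:  (P0=3, P1=1, P2=3, P3=4, P4=2, P5=2) → (P0=3, P1=3, P2=0, P3=2, P4=1, P5=2)
step 5: fire α:  (P0=3, P1=3, P2=0, P3=2, P4=1, P5=2) → (P0=5, P1=2, P2=0, P3=2, P4=1, P5=2)
step 6: fire α:  (P0=5, P1=2, P2=0, P3=2, P4=1, P5=2) → (P0=7, P1=1, P2=0, P3=2, P4=1, P5=2)
step 7: fire α:  (P0=7, P1=1, P2=0, P3=2, P4=1, P5=2) → (P0=9, P1=0, P2=0, P3=2, P4=1, P5=2)

(P0=9, P1=0, P2=0, P3=2, P4=1, P5=2)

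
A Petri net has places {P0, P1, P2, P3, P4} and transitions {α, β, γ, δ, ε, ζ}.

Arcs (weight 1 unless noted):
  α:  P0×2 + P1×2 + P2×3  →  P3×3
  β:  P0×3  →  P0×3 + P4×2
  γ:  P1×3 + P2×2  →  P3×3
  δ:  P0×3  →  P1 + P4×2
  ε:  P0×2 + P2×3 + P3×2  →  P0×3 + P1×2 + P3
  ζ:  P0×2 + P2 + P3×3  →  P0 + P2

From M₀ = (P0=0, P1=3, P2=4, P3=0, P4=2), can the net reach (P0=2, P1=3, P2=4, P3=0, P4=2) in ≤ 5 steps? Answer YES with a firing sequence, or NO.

NO — not reachable within 5 firings

depth 0: 1 marking
depth 1: 2 markings reached so far
depth 2: 2 markings reached so far
(frontier empty at depth 2; search complete)
target is not among the 2 markings reachable within 5 steps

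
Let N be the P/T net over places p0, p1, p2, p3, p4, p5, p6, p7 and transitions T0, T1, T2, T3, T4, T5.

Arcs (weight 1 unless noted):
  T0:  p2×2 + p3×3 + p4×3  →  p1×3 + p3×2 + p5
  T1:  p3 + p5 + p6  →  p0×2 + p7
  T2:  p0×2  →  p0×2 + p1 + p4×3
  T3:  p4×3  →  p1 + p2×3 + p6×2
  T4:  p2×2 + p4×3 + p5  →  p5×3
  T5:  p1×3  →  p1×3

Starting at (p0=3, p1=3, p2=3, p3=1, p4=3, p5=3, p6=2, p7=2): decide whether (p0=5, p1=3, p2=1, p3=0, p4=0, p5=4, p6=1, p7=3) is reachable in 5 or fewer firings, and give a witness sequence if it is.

step 1: fire T1:  (p0=3, p1=3, p2=3, p3=1, p4=3, p5=3, p6=2, p7=2) → (p0=5, p1=3, p2=3, p3=0, p4=3, p5=2, p6=1, p7=3)
step 2: fire T4:  (p0=5, p1=3, p2=3, p3=0, p4=3, p5=2, p6=1, p7=3) → (p0=5, p1=3, p2=1, p3=0, p4=0, p5=4, p6=1, p7=3)

YES — reachable via ⟨T1, T4⟩ (2 firings)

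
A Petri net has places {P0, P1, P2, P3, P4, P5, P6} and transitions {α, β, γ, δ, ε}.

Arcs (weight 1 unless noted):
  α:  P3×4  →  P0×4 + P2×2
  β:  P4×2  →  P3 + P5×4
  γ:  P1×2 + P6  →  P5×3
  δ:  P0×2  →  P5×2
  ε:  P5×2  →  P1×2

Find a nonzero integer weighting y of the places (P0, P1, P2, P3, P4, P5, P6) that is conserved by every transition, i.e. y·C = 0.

Incidence matrix C (rows=places, cols=transitions):
        α    β    γ    δ    ε
   P0   4    0    0   -2    0
   P1   0    0   -2    0    2
   P2   2    0    0    0    0
   P3  -4    1    0    0    0
   P4   0   -2    0    0    0
   P5   0    4    3    2   -2
   P6   0    0   -1    0    0

Candidate y = [0, 0, 4, 2, 1, 0, 0]; check y·C column-wise:
  col α: 0·4 + 4·2 + 2·-4 + 1·0 = 0
  col β: 4·0 + 2·1 + 1·-2 + 0·4 = 0
  col γ: 0·-2 + 4·0 + 2·0 + 1·0 + 0·3 + 0·-1 = 0
  col δ: 0·-2 + 4·0 + 2·0 + 1·0 + 0·2 = 0
  col ε: 0·2 + 4·0 + 2·0 + 1·0 + 0·-2 = 0

y = (P0:0, P1:0, P2:4, P3:2, P4:1, P5:0, P6:0)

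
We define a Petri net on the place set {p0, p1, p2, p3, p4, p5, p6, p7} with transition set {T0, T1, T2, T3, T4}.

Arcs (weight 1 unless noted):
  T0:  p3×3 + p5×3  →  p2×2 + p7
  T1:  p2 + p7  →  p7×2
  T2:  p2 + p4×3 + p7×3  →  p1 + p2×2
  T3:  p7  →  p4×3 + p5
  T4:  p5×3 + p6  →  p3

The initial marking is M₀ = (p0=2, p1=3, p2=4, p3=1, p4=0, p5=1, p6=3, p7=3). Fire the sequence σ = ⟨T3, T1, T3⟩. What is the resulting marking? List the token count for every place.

(p0=2, p1=3, p2=3, p3=1, p4=6, p5=3, p6=3, p7=2)

step 1: fire T3:  (p0=2, p1=3, p2=4, p3=1, p4=0, p5=1, p6=3, p7=3) → (p0=2, p1=3, p2=4, p3=1, p4=3, p5=2, p6=3, p7=2)
step 2: fire T1:  (p0=2, p1=3, p2=4, p3=1, p4=3, p5=2, p6=3, p7=2) → (p0=2, p1=3, p2=3, p3=1, p4=3, p5=2, p6=3, p7=3)
step 3: fire T3:  (p0=2, p1=3, p2=3, p3=1, p4=3, p5=2, p6=3, p7=3) → (p0=2, p1=3, p2=3, p3=1, p4=6, p5=3, p6=3, p7=2)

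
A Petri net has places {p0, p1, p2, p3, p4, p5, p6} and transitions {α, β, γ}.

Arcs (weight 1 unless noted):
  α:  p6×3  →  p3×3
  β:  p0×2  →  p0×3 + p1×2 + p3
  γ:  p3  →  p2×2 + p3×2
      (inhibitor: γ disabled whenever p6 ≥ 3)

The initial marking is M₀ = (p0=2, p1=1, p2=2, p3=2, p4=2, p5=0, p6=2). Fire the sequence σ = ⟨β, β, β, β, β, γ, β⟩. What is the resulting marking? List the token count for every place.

step 1: fire β:  (p0=2, p1=1, p2=2, p3=2, p4=2, p5=0, p6=2) → (p0=3, p1=3, p2=2, p3=3, p4=2, p5=0, p6=2)
step 2: fire β:  (p0=3, p1=3, p2=2, p3=3, p4=2, p5=0, p6=2) → (p0=4, p1=5, p2=2, p3=4, p4=2, p5=0, p6=2)
step 3: fire β:  (p0=4, p1=5, p2=2, p3=4, p4=2, p5=0, p6=2) → (p0=5, p1=7, p2=2, p3=5, p4=2, p5=0, p6=2)
step 4: fire β:  (p0=5, p1=7, p2=2, p3=5, p4=2, p5=0, p6=2) → (p0=6, p1=9, p2=2, p3=6, p4=2, p5=0, p6=2)
step 5: fire β:  (p0=6, p1=9, p2=2, p3=6, p4=2, p5=0, p6=2) → (p0=7, p1=11, p2=2, p3=7, p4=2, p5=0, p6=2)
step 6: fire γ:  (p0=7, p1=11, p2=2, p3=7, p4=2, p5=0, p6=2) → (p0=7, p1=11, p2=4, p3=8, p4=2, p5=0, p6=2)
step 7: fire β:  (p0=7, p1=11, p2=4, p3=8, p4=2, p5=0, p6=2) → (p0=8, p1=13, p2=4, p3=9, p4=2, p5=0, p6=2)

(p0=8, p1=13, p2=4, p3=9, p4=2, p5=0, p6=2)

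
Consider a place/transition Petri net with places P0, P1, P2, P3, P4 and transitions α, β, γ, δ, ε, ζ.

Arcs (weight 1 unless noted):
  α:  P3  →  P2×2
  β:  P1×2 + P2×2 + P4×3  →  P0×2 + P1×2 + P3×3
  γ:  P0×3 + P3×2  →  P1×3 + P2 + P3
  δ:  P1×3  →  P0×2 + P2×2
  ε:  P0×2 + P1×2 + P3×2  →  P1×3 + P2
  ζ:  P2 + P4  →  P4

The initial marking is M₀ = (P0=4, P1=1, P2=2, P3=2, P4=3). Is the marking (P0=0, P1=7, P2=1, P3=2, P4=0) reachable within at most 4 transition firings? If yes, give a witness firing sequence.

depth 0: 1 marking
depth 1: 4 markings reached so far
depth 2: 11 markings reached so far
depth 3: 22 markings reached so far
depth 4: 38 markings reached so far
target is not among the 38 markings reachable within 4 steps

NO — not reachable within 4 firings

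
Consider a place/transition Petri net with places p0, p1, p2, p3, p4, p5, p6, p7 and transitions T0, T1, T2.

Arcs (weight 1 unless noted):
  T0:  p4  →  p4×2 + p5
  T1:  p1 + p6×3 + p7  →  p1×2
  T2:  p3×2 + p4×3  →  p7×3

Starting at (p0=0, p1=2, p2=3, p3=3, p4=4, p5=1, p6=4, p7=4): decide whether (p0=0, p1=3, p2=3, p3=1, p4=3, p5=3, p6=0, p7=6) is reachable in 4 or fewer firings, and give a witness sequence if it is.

NO — not reachable within 4 firings

depth 0: 1 marking
depth 1: 4 markings reached so far
depth 2: 8 markings reached so far
depth 3: 12 markings reached so far
depth 4: 16 markings reached so far
target is not among the 16 markings reachable within 4 steps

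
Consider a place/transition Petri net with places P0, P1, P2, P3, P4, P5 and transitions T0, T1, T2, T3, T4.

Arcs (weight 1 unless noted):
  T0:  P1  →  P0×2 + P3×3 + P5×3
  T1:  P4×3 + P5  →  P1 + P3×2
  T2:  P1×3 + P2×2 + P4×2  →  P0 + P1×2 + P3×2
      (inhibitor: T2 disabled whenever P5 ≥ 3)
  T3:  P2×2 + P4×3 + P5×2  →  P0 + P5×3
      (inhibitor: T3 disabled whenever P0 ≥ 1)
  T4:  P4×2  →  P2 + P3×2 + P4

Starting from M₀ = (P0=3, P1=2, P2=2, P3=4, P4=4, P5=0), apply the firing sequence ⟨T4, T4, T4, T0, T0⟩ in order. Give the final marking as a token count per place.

(P0=7, P1=0, P2=5, P3=16, P4=1, P5=6)

step 1: fire T4:  (P0=3, P1=2, P2=2, P3=4, P4=4, P5=0) → (P0=3, P1=2, P2=3, P3=6, P4=3, P5=0)
step 2: fire T4:  (P0=3, P1=2, P2=3, P3=6, P4=3, P5=0) → (P0=3, P1=2, P2=4, P3=8, P4=2, P5=0)
step 3: fire T4:  (P0=3, P1=2, P2=4, P3=8, P4=2, P5=0) → (P0=3, P1=2, P2=5, P3=10, P4=1, P5=0)
step 4: fire T0:  (P0=3, P1=2, P2=5, P3=10, P4=1, P5=0) → (P0=5, P1=1, P2=5, P3=13, P4=1, P5=3)
step 5: fire T0:  (P0=5, P1=1, P2=5, P3=13, P4=1, P5=3) → (P0=7, P1=0, P2=5, P3=16, P4=1, P5=6)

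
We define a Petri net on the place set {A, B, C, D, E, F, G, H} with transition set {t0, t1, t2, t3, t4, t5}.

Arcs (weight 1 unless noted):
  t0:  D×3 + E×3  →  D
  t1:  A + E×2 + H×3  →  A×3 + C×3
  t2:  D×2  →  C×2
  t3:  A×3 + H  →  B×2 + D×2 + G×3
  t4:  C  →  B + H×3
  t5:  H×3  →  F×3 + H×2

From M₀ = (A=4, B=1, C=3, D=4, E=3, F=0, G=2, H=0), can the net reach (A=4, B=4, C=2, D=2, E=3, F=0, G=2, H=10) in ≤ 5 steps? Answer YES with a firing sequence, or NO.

NO — not reachable within 5 firings

depth 0: 1 marking
depth 1: 4 markings reached so far
depth 2: 12 markings reached so far
depth 3: 26 markings reached so far
depth 4: 49 markings reached so far
depth 5: 82 markings reached so far
target is not among the 82 markings reachable within 5 steps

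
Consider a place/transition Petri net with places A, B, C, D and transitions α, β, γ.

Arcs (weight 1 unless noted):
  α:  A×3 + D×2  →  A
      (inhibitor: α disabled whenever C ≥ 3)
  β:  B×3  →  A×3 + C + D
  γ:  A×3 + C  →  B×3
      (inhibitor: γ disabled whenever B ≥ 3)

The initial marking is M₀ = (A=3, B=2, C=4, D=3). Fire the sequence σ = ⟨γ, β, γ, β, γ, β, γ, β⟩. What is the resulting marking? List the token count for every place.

(A=3, B=2, C=4, D=7)

step 1: fire γ:  (A=3, B=2, C=4, D=3) → (A=0, B=5, C=3, D=3)
step 2: fire β:  (A=0, B=5, C=3, D=3) → (A=3, B=2, C=4, D=4)
step 3: fire γ:  (A=3, B=2, C=4, D=4) → (A=0, B=5, C=3, D=4)
step 4: fire β:  (A=0, B=5, C=3, D=4) → (A=3, B=2, C=4, D=5)
step 5: fire γ:  (A=3, B=2, C=4, D=5) → (A=0, B=5, C=3, D=5)
step 6: fire β:  (A=0, B=5, C=3, D=5) → (A=3, B=2, C=4, D=6)
step 7: fire γ:  (A=3, B=2, C=4, D=6) → (A=0, B=5, C=3, D=6)
step 8: fire β:  (A=0, B=5, C=3, D=6) → (A=3, B=2, C=4, D=7)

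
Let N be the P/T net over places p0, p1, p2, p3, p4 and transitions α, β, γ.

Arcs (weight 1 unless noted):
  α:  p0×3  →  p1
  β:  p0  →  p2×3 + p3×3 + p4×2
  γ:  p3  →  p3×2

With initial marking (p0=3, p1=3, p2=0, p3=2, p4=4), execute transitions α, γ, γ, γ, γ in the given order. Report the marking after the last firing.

step 1: fire α:  (p0=3, p1=3, p2=0, p3=2, p4=4) → (p0=0, p1=4, p2=0, p3=2, p4=4)
step 2: fire γ:  (p0=0, p1=4, p2=0, p3=2, p4=4) → (p0=0, p1=4, p2=0, p3=3, p4=4)
step 3: fire γ:  (p0=0, p1=4, p2=0, p3=3, p4=4) → (p0=0, p1=4, p2=0, p3=4, p4=4)
step 4: fire γ:  (p0=0, p1=4, p2=0, p3=4, p4=4) → (p0=0, p1=4, p2=0, p3=5, p4=4)
step 5: fire γ:  (p0=0, p1=4, p2=0, p3=5, p4=4) → (p0=0, p1=4, p2=0, p3=6, p4=4)

(p0=0, p1=4, p2=0, p3=6, p4=4)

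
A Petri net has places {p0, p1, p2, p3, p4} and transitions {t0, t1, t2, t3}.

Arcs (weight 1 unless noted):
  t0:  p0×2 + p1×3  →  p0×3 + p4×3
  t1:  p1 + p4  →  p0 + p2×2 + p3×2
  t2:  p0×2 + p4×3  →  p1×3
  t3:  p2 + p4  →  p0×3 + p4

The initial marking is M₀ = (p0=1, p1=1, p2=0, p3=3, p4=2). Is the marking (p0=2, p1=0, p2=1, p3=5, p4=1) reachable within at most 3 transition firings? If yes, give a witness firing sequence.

depth 0: 1 marking
depth 1: 2 markings reached so far
depth 2: 3 markings reached so far
depth 3: 4 markings reached so far
target is not among the 4 markings reachable within 3 steps

NO — not reachable within 3 firings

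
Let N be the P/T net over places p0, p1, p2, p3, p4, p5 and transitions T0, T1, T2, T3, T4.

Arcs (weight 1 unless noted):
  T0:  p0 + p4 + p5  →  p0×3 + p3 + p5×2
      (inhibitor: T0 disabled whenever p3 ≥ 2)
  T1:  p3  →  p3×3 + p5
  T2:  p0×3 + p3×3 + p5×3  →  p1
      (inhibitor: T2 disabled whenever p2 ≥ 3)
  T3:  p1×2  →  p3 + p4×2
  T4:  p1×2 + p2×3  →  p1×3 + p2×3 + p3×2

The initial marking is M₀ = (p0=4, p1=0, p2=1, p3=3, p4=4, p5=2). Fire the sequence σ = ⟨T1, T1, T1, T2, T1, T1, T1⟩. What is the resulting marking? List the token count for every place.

(p0=1, p1=1, p2=1, p3=12, p4=4, p5=5)

step 1: fire T1:  (p0=4, p1=0, p2=1, p3=3, p4=4, p5=2) → (p0=4, p1=0, p2=1, p3=5, p4=4, p5=3)
step 2: fire T1:  (p0=4, p1=0, p2=1, p3=5, p4=4, p5=3) → (p0=4, p1=0, p2=1, p3=7, p4=4, p5=4)
step 3: fire T1:  (p0=4, p1=0, p2=1, p3=7, p4=4, p5=4) → (p0=4, p1=0, p2=1, p3=9, p4=4, p5=5)
step 4: fire T2:  (p0=4, p1=0, p2=1, p3=9, p4=4, p5=5) → (p0=1, p1=1, p2=1, p3=6, p4=4, p5=2)
step 5: fire T1:  (p0=1, p1=1, p2=1, p3=6, p4=4, p5=2) → (p0=1, p1=1, p2=1, p3=8, p4=4, p5=3)
step 6: fire T1:  (p0=1, p1=1, p2=1, p3=8, p4=4, p5=3) → (p0=1, p1=1, p2=1, p3=10, p4=4, p5=4)
step 7: fire T1:  (p0=1, p1=1, p2=1, p3=10, p4=4, p5=4) → (p0=1, p1=1, p2=1, p3=12, p4=4, p5=5)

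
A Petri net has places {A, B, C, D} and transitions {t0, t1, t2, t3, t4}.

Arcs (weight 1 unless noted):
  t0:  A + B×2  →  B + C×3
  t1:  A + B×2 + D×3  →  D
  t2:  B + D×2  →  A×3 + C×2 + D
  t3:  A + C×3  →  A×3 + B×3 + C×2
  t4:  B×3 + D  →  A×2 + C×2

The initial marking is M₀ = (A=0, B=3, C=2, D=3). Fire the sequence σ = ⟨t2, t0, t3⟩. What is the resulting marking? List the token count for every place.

(A=4, B=4, C=6, D=2)

step 1: fire t2:  (A=0, B=3, C=2, D=3) → (A=3, B=2, C=4, D=2)
step 2: fire t0:  (A=3, B=2, C=4, D=2) → (A=2, B=1, C=7, D=2)
step 3: fire t3:  (A=2, B=1, C=7, D=2) → (A=4, B=4, C=6, D=2)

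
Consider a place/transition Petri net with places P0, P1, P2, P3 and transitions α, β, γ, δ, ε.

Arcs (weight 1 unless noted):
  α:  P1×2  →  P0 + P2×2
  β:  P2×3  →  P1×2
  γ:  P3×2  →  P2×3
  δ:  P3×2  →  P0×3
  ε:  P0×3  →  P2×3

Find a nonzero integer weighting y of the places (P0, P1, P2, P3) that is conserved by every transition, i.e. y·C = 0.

y = (P0:2, P1:3, P2:2, P3:3)

Incidence matrix C (rows=places, cols=transitions):
        α    β    γ    δ    ε
   P0   1    0    0    3   -3
   P1  -2    2    0    0    0
   P2   2   -3    3    0    3
   P3   0    0   -2   -2    0

Candidate y = [2, 3, 2, 3]; check y·C column-wise:
  col α: 2·1 + 3·-2 + 2·2 + 3·0 = 0
  col β: 2·0 + 3·2 + 2·-3 + 3·0 = 0
  col γ: 2·0 + 3·0 + 2·3 + 3·-2 = 0
  col δ: 2·3 + 3·0 + 2·0 + 3·-2 = 0
  col ε: 2·-3 + 3·0 + 2·3 + 3·0 = 0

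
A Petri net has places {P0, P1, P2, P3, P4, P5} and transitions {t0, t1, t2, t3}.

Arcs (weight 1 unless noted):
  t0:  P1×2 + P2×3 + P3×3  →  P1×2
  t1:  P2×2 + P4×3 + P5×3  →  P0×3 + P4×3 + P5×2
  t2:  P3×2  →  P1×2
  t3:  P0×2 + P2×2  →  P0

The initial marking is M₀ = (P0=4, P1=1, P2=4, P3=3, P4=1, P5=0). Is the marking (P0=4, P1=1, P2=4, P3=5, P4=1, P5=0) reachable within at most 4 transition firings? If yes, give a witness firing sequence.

depth 0: 1 marking
depth 1: 3 markings reached so far
depth 2: 5 markings reached so far
depth 3: 6 markings reached so far
depth 4: 6 markings reached so far
(frontier empty at depth 4; search complete)
target is not among the 6 markings reachable within 4 steps

NO — not reachable within 4 firings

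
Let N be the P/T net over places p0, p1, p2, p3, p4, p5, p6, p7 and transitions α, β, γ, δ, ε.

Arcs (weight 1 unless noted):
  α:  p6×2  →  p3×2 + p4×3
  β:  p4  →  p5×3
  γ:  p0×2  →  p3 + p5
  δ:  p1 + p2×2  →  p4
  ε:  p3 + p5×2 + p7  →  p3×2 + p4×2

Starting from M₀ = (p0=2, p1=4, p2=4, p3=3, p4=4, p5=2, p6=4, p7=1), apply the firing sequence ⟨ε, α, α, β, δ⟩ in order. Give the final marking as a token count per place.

step 1: fire ε:  (p0=2, p1=4, p2=4, p3=3, p4=4, p5=2, p6=4, p7=1) → (p0=2, p1=4, p2=4, p3=4, p4=6, p5=0, p6=4, p7=0)
step 2: fire α:  (p0=2, p1=4, p2=4, p3=4, p4=6, p5=0, p6=4, p7=0) → (p0=2, p1=4, p2=4, p3=6, p4=9, p5=0, p6=2, p7=0)
step 3: fire α:  (p0=2, p1=4, p2=4, p3=6, p4=9, p5=0, p6=2, p7=0) → (p0=2, p1=4, p2=4, p3=8, p4=12, p5=0, p6=0, p7=0)
step 4: fire β:  (p0=2, p1=4, p2=4, p3=8, p4=12, p5=0, p6=0, p7=0) → (p0=2, p1=4, p2=4, p3=8, p4=11, p5=3, p6=0, p7=0)
step 5: fire δ:  (p0=2, p1=4, p2=4, p3=8, p4=11, p5=3, p6=0, p7=0) → (p0=2, p1=3, p2=2, p3=8, p4=12, p5=3, p6=0, p7=0)

(p0=2, p1=3, p2=2, p3=8, p4=12, p5=3, p6=0, p7=0)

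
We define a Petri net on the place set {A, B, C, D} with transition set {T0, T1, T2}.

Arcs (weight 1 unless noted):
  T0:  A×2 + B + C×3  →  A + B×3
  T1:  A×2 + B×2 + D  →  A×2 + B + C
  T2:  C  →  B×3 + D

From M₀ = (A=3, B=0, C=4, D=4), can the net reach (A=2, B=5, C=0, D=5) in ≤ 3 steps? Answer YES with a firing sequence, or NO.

step 1: fire T2:  (A=3, B=0, C=4, D=4) → (A=3, B=3, C=3, D=5)
step 2: fire T0:  (A=3, B=3, C=3, D=5) → (A=2, B=5, C=0, D=5)

YES — reachable via ⟨T2, T0⟩ (2 firings)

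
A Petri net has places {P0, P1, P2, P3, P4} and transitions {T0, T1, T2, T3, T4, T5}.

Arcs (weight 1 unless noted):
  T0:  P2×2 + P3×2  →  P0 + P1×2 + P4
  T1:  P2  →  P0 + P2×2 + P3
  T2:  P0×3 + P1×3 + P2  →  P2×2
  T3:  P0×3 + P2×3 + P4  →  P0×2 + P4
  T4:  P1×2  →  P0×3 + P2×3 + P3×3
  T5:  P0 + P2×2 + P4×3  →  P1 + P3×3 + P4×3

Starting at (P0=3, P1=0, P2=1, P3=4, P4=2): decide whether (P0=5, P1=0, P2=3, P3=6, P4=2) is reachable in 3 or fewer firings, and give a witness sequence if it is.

YES — reachable via ⟨T1, T1⟩ (2 firings)

step 1: fire T1:  (P0=3, P1=0, P2=1, P3=4, P4=2) → (P0=4, P1=0, P2=2, P3=5, P4=2)
step 2: fire T1:  (P0=4, P1=0, P2=2, P3=5, P4=2) → (P0=5, P1=0, P2=3, P3=6, P4=2)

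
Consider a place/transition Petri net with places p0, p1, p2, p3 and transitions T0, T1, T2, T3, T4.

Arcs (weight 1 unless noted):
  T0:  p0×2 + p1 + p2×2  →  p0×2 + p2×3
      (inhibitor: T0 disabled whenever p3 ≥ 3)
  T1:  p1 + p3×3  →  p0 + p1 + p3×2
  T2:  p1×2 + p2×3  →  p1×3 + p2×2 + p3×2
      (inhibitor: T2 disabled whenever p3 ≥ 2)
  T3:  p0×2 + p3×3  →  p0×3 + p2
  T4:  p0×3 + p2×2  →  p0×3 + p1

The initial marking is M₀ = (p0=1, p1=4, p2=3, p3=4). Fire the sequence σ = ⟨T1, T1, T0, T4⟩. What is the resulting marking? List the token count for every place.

(p0=3, p1=4, p2=2, p3=2)

step 1: fire T1:  (p0=1, p1=4, p2=3, p3=4) → (p0=2, p1=4, p2=3, p3=3)
step 2: fire T1:  (p0=2, p1=4, p2=3, p3=3) → (p0=3, p1=4, p2=3, p3=2)
step 3: fire T0:  (p0=3, p1=4, p2=3, p3=2) → (p0=3, p1=3, p2=4, p3=2)
step 4: fire T4:  (p0=3, p1=3, p2=4, p3=2) → (p0=3, p1=4, p2=2, p3=2)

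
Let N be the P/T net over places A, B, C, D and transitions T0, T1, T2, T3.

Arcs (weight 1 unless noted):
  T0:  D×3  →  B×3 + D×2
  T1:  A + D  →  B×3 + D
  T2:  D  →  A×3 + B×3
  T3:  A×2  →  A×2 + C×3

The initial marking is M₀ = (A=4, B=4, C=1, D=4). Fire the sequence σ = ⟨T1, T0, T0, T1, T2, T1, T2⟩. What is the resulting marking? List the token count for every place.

step 1: fire T1:  (A=4, B=4, C=1, D=4) → (A=3, B=7, C=1, D=4)
step 2: fire T0:  (A=3, B=7, C=1, D=4) → (A=3, B=10, C=1, D=3)
step 3: fire T0:  (A=3, B=10, C=1, D=3) → (A=3, B=13, C=1, D=2)
step 4: fire T1:  (A=3, B=13, C=1, D=2) → (A=2, B=16, C=1, D=2)
step 5: fire T2:  (A=2, B=16, C=1, D=2) → (A=5, B=19, C=1, D=1)
step 6: fire T1:  (A=5, B=19, C=1, D=1) → (A=4, B=22, C=1, D=1)
step 7: fire T2:  (A=4, B=22, C=1, D=1) → (A=7, B=25, C=1, D=0)

(A=7, B=25, C=1, D=0)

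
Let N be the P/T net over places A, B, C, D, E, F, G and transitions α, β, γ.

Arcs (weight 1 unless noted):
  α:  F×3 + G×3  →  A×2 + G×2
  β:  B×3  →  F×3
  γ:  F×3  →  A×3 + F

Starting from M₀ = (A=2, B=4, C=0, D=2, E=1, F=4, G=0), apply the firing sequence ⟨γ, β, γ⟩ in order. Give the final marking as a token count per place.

(A=8, B=1, C=0, D=2, E=1, F=3, G=0)

step 1: fire γ:  (A=2, B=4, C=0, D=2, E=1, F=4, G=0) → (A=5, B=4, C=0, D=2, E=1, F=2, G=0)
step 2: fire β:  (A=5, B=4, C=0, D=2, E=1, F=2, G=0) → (A=5, B=1, C=0, D=2, E=1, F=5, G=0)
step 3: fire γ:  (A=5, B=1, C=0, D=2, E=1, F=5, G=0) → (A=8, B=1, C=0, D=2, E=1, F=3, G=0)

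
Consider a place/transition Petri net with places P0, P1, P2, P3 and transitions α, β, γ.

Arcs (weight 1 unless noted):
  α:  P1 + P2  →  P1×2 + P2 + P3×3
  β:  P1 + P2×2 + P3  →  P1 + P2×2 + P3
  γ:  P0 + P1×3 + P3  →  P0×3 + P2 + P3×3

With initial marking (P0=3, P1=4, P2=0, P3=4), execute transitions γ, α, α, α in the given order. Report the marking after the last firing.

(P0=5, P1=4, P2=1, P3=15)

step 1: fire γ:  (P0=3, P1=4, P2=0, P3=4) → (P0=5, P1=1, P2=1, P3=6)
step 2: fire α:  (P0=5, P1=1, P2=1, P3=6) → (P0=5, P1=2, P2=1, P3=9)
step 3: fire α:  (P0=5, P1=2, P2=1, P3=9) → (P0=5, P1=3, P2=1, P3=12)
step 4: fire α:  (P0=5, P1=3, P2=1, P3=12) → (P0=5, P1=4, P2=1, P3=15)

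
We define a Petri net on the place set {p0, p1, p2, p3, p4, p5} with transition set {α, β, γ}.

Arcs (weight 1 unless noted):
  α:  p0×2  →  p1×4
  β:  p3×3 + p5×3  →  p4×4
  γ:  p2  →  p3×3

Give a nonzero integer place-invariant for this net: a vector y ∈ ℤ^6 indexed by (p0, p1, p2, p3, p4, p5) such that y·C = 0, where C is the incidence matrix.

y = (p0:2, p1:1, p2:0, p3:0, p4:0, p5:0)

Incidence matrix C (rows=places, cols=transitions):
        α    β    γ
   p0  -2    0    0
   p1   4    0    0
   p2   0    0   -1
   p3   0   -3    3
   p4   0    4    0
   p5   0   -3    0

Candidate y = [2, 1, 0, 0, 0, 0]; check y·C column-wise:
  col α: 2·-2 + 1·4 = 0
  col β: 2·0 + 1·0 + 0·-3 + 0·4 + 0·-3 = 0
  col γ: 2·0 + 1·0 + 0·-1 + 0·3 = 0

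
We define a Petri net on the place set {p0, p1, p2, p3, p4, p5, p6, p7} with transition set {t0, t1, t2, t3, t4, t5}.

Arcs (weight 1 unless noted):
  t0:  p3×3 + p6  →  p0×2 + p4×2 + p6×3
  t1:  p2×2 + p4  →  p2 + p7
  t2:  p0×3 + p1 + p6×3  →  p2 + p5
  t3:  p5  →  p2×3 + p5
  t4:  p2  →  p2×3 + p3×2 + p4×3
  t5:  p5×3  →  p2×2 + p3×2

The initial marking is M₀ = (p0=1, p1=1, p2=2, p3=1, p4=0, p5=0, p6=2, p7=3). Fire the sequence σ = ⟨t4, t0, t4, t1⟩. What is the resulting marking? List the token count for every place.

step 1: fire t4:  (p0=1, p1=1, p2=2, p3=1, p4=0, p5=0, p6=2, p7=3) → (p0=1, p1=1, p2=4, p3=3, p4=3, p5=0, p6=2, p7=3)
step 2: fire t0:  (p0=1, p1=1, p2=4, p3=3, p4=3, p5=0, p6=2, p7=3) → (p0=3, p1=1, p2=4, p3=0, p4=5, p5=0, p6=4, p7=3)
step 3: fire t4:  (p0=3, p1=1, p2=4, p3=0, p4=5, p5=0, p6=4, p7=3) → (p0=3, p1=1, p2=6, p3=2, p4=8, p5=0, p6=4, p7=3)
step 4: fire t1:  (p0=3, p1=1, p2=6, p3=2, p4=8, p5=0, p6=4, p7=3) → (p0=3, p1=1, p2=5, p3=2, p4=7, p5=0, p6=4, p7=4)

(p0=3, p1=1, p2=5, p3=2, p4=7, p5=0, p6=4, p7=4)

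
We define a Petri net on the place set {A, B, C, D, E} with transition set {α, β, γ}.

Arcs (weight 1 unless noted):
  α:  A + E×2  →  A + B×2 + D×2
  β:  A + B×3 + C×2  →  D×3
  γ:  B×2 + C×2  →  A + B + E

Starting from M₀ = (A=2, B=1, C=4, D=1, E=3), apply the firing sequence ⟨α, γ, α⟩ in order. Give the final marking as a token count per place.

step 1: fire α:  (A=2, B=1, C=4, D=1, E=3) → (A=2, B=3, C=4, D=3, E=1)
step 2: fire γ:  (A=2, B=3, C=4, D=3, E=1) → (A=3, B=2, C=2, D=3, E=2)
step 3: fire α:  (A=3, B=2, C=2, D=3, E=2) → (A=3, B=4, C=2, D=5, E=0)

(A=3, B=4, C=2, D=5, E=0)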